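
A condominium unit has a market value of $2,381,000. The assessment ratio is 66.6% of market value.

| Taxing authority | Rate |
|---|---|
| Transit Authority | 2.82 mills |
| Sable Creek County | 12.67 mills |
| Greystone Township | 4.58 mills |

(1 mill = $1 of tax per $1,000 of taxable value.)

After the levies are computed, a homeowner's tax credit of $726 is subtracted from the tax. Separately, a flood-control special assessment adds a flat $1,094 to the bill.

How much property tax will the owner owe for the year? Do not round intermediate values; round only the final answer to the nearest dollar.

$32,194

Assessed value = $2,381,000 × 0.666 = $1,585,746
Transit Authority: $1,585,746 × 0.00282 = $4,471.80372
Sable Creek County: $1,585,746 × 0.01267 = $20,091.40182
Greystone Township: $1,585,746 × 0.00458 = $7,262.71668
Levies subtotal = $31,825.92222
After credit = $31,825.92222 − $726 = $31,099.92222
Total = $31,099.92222 + $1,094 = $32,193.92222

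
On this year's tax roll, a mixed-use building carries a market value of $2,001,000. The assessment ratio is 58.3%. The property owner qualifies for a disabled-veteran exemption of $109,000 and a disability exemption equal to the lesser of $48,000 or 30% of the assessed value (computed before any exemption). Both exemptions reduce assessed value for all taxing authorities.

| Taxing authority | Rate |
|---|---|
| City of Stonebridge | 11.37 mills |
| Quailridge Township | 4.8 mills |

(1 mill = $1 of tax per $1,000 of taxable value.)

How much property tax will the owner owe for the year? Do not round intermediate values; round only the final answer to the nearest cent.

Assessed value = $2,001,000 × 0.583 = $1,166,583
Disability exemption = min($48,000, 30% × $1,166,583) = min($48,000, $349,974.9) = $48,000 (dollar cap binds)
Taxable value = $1,166,583 − $109,000 − $48,000 = $1,009,583
City of Stonebridge: $1,009,583 × 0.01137 = $11,478.95871
Quailridge Township: $1,009,583 × 0.0048 = $4,845.9984
Total = $16,324.95711

$16,324.96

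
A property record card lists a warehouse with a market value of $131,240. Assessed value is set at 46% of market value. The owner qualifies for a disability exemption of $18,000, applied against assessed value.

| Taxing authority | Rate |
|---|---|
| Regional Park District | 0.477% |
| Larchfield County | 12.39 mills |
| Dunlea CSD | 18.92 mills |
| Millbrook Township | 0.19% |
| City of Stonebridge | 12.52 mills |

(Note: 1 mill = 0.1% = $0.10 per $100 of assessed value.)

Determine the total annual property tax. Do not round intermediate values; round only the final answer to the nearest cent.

$2,139.71

Assessed value = $131,240 × 0.46 = $60,370.4
Taxable value = $60,370.4 − $18,000 = $42,370.4
Regional Park District: $42,370.4 × 0.00477 = $202.106808
Larchfield County: $42,370.4 × 0.01239 = $524.969256
Dunlea CSD: $42,370.4 × 0.01892 = $801.647968
Millbrook Township: $42,370.4 × 0.0019 = $80.50376
City of Stonebridge: $42,370.4 × 0.01252 = $530.477408
Total = $2,139.7052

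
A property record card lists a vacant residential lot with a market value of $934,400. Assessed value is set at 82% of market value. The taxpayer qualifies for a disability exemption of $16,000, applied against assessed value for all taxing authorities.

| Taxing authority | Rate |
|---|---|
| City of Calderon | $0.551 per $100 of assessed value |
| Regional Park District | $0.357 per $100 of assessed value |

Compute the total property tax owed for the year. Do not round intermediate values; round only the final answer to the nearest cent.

Assessed value = $934,400 × 0.82 = $766,208
Taxable value = $766,208 − $16,000 = $750,208
City of Calderon: $750,208 × 0.00551 = $4,133.64608
Regional Park District: $750,208 × 0.00357 = $2,678.24256
Total = $4,133.64608 + $2,678.24256 = $6,811.88864

$6,811.89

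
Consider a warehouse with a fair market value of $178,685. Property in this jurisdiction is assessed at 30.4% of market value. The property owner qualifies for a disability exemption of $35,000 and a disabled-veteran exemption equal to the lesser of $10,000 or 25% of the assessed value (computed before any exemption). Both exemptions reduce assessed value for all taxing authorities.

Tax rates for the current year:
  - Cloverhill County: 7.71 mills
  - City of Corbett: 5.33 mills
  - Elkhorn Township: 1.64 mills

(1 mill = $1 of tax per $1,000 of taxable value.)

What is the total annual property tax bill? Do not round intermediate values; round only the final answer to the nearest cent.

Assessed value = $178,685 × 0.304 = $54,320.24
Disabled-veteran exemption = min($10,000, 25% × $54,320.24) = min($10,000, $13,580.06) = $10,000 (dollar cap binds)
Taxable value = $54,320.24 − $35,000 − $10,000 = $9,320.24
Cloverhill County: $9,320.24 × 0.00771 = $71.8590504
City of Corbett: $9,320.24 × 0.00533 = $49.6768792
Elkhorn Township: $9,320.24 × 0.00164 = $15.2851936
Total = $136.8211232

$136.82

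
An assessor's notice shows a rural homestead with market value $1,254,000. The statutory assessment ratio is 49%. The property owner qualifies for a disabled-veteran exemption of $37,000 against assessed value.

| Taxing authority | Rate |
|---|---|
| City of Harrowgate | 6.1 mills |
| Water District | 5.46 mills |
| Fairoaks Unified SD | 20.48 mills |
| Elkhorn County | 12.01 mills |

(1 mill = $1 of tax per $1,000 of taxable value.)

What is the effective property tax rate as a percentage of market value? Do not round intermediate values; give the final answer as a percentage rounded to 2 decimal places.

2.03%

Assessed value = $1,254,000 × 0.49 = $614,460
Taxable value = $614,460 − $37,000 = $577,460
City of Harrowgate: $577,460 × 0.0061 = $3,522.506
Water District: $577,460 × 0.00546 = $3,152.9316
Fairoaks Unified SD: $577,460 × 0.02048 = $11,826.3808
Elkhorn County: $577,460 × 0.01201 = $6,935.2946
Total tax = $25,437.113
Effective rate = $25,437.113 ÷ $1,254,000 = 2.03% of market value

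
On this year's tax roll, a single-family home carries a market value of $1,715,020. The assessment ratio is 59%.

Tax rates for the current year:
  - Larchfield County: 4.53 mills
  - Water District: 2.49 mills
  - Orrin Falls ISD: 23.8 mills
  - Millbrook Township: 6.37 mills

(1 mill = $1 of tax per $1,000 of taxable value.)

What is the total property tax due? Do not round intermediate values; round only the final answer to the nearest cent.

Assessed value = $1,715,020 × 0.59 = $1,011,861.8
Larchfield County: $1,011,861.8 × 0.00453 = $4,583.733954
Water District: $1,011,861.8 × 0.00249 = $2,519.535882
Orrin Falls ISD: $1,011,861.8 × 0.0238 = $24,082.31084
Millbrook Township: $1,011,861.8 × 0.00637 = $6,445.559666
Total = $4,583.733954 + $2,519.535882 + $24,082.31084 + $6,445.559666 = $37,631.140342

$37,631.14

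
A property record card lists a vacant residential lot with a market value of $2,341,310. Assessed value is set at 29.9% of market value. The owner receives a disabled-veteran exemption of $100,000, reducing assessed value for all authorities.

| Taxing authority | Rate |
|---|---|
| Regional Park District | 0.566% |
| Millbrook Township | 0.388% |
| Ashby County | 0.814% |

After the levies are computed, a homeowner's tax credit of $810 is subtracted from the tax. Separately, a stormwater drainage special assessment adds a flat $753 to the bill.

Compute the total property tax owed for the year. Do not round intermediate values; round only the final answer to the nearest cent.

Assessed value = $2,341,310 × 0.299 = $700,051.69
Taxable value = $700,051.69 − $100,000 = $600,051.69
Regional Park District: $600,051.69 × 0.00566 = $3,396.2925654
Millbrook Township: $600,051.69 × 0.00388 = $2,328.2005572
Ashby County: $600,051.69 × 0.00814 = $4,884.4207566
Levies subtotal = $10,608.9138792
After credit = $10,608.9138792 − $810 = $9,798.9138792
Total = $9,798.9138792 + $753 = $10,551.9138792

$10,551.91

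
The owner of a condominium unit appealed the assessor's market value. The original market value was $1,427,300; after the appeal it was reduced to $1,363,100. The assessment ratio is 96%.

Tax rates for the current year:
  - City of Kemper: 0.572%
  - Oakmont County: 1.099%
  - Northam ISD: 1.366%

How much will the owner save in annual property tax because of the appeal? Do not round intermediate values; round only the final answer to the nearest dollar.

$1,872

Old assessed value = $1,427,300 × 0.96 = $1,370,208
New assessed value = $1,363,100 × 0.96 = $1,308,576
Combined rate = 0.00572 + 0.01099 + 0.01366 = 0.03037
Old tax = $1,370,208 × 0.03037 = $41,613.21696
New tax = $1,308,576 × 0.03037 = $39,741.45312
Reduction = $41,613.21696 − $39,741.45312 = $1,871.76384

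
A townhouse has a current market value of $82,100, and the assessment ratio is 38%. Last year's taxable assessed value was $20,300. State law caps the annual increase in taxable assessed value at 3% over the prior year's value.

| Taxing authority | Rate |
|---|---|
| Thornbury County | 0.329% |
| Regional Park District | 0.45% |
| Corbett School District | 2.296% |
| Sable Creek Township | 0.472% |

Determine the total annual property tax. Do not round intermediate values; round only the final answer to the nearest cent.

Uncapped assessed value = $82,100 × 0.38 = $31,198
Cap limit = $20,300 × 1.03 = $20,909
Taxable assessed value = min($31,198, $20,909) = $20,909 (cap binds)
Thornbury County: $20,909 × 0.00329 = $68.79061
Regional Park District: $20,909 × 0.0045 = $94.0905
Corbett School District: $20,909 × 0.02296 = $480.07064
Sable Creek Township: $20,909 × 0.00472 = $98.69048
Total = $741.64223

$741.64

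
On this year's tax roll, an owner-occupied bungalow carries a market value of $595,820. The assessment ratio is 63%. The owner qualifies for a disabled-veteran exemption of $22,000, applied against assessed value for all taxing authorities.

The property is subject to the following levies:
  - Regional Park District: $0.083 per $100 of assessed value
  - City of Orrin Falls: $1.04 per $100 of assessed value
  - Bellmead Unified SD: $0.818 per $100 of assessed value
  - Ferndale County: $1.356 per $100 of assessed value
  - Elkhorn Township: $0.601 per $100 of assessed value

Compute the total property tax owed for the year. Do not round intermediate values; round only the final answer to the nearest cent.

Assessed value = $595,820 × 0.63 = $375,366.6
Taxable value = $375,366.6 − $22,000 = $353,366.6
Regional Park District: $353,366.6 × 0.00083 = $293.294278
City of Orrin Falls: $353,366.6 × 0.0104 = $3,675.01264
Bellmead Unified SD: $353,366.6 × 0.00818 = $2,890.538788
Ferndale County: $353,366.6 × 0.01356 = $4,791.651096
Elkhorn Township: $353,366.6 × 0.00601 = $2,123.733266
Total = $293.294278 + $3,675.01264 + $2,890.538788 + $4,791.651096 + $2,123.733266 = $13,774.230068

$13,774.23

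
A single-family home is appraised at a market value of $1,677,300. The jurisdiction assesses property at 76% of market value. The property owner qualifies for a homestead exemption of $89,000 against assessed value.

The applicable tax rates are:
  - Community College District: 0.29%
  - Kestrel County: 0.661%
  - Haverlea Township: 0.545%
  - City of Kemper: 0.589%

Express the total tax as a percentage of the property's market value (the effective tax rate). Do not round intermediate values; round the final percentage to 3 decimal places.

1.474%

Assessed value = $1,677,300 × 0.76 = $1,274,748
Taxable value = $1,274,748 − $89,000 = $1,185,748
Community College District: $1,185,748 × 0.0029 = $3,438.6692
Kestrel County: $1,185,748 × 0.00661 = $7,837.79428
Haverlea Township: $1,185,748 × 0.00545 = $6,462.3266
City of Kemper: $1,185,748 × 0.00589 = $6,984.05572
Total tax = $24,722.8458
Effective rate = $24,722.8458 ÷ $1,677,300 = 1.474% of market value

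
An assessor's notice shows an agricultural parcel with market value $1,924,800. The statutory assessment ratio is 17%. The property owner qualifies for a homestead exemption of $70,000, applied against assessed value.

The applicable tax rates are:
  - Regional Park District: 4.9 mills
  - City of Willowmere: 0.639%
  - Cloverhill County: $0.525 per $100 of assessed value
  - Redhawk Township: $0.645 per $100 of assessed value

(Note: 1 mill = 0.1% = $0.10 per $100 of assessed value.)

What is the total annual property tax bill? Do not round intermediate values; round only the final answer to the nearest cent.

$5,913.40

Assessed value = $1,924,800 × 0.17 = $327,216
Taxable value = $327,216 − $70,000 = $257,216
Regional Park District: $257,216 × 0.0049 = $1,260.3584
City of Willowmere: $257,216 × 0.00639 = $1,643.61024
Cloverhill County: $257,216 × 0.00525 = $1,350.384
Redhawk Township: $257,216 × 0.00645 = $1,659.0432
Total = $5,913.39584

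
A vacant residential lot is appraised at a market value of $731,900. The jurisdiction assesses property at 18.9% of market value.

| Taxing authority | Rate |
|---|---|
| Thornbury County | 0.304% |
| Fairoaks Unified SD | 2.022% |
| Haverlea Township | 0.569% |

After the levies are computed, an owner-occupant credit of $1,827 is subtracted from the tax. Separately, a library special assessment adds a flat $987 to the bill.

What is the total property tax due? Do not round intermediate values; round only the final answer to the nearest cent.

$3,164.63

Assessed value = $731,900 × 0.189 = $138,329.1
Thornbury County: $138,329.1 × 0.00304 = $420.520464
Fairoaks Unified SD: $138,329.1 × 0.02022 = $2,797.014402
Haverlea Township: $138,329.1 × 0.00569 = $787.092579
Levies subtotal = $4,004.627445
After credit = $4,004.627445 − $1,827 = $2,177.627445
Total = $2,177.627445 + $987 = $3,164.627445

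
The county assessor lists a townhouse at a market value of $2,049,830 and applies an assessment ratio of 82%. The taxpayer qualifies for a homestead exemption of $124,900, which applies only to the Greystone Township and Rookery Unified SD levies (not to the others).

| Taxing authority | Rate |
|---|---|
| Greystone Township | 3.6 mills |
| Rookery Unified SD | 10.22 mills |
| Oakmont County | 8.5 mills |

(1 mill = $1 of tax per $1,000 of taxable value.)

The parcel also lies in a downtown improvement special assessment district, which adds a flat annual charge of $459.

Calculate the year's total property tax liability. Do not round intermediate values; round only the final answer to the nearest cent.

Assessed value = $2,049,830 × 0.82 = $1,680,860.6
Greystone Township: ($1,680,860.6 − $124,900) × 0.0036 = $1,555,960.6 × 0.0036 = $5,601.45816
Rookery Unified SD: ($1,680,860.6 − $124,900) × 0.01022 = $1,555,960.6 × 0.01022 = $15,901.917332
Oakmont County: $1,680,860.6 × 0.0085 = $14,287.3151
Levies subtotal = $35,790.690592
Total = $35,790.690592 + $459 = $36,249.690592

$36,249.69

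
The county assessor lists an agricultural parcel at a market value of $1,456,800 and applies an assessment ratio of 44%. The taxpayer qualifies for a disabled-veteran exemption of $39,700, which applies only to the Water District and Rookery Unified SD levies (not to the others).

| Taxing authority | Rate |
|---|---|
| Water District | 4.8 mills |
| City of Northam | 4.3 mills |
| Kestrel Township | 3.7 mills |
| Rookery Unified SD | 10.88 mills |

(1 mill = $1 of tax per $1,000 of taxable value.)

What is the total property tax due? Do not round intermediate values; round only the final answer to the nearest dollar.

$14,556

Assessed value = $1,456,800 × 0.44 = $640,992
Water District: ($640,992 − $39,700) × 0.0048 = $601,292 × 0.0048 = $2,886.2016
City of Northam: $640,992 × 0.0043 = $2,756.2656
Kestrel Township: $640,992 × 0.0037 = $2,371.6704
Rookery Unified SD: ($640,992 − $39,700) × 0.01088 = $601,292 × 0.01088 = $6,542.05696
Total = $14,556.19456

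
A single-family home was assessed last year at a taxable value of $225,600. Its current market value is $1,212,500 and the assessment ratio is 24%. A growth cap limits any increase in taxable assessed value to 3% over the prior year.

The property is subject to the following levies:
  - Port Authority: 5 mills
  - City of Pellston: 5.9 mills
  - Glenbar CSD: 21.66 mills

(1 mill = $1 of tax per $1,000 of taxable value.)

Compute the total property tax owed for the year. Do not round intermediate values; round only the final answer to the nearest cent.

$7,565.90

Uncapped assessed value = $1,212,500 × 0.24 = $291,000
Cap limit = $225,600 × 1.03 = $232,368
Taxable assessed value = min($291,000, $232,368) = $232,368 (cap binds)
Port Authority: $232,368 × 0.005 = $1,161.84
City of Pellston: $232,368 × 0.0059 = $1,370.9712
Glenbar CSD: $232,368 × 0.02166 = $5,033.09088
Total = $7,565.90208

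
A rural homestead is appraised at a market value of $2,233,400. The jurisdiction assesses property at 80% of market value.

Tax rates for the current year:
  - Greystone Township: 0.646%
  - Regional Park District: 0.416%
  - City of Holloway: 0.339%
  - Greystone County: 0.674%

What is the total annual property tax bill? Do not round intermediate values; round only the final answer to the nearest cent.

Assessed value = $2,233,400 × 0.8 = $1,786,720
Greystone Township: $1,786,720 × 0.00646 = $11,542.2112
Regional Park District: $1,786,720 × 0.00416 = $7,432.7552
City of Holloway: $1,786,720 × 0.00339 = $6,056.9808
Greystone County: $1,786,720 × 0.00674 = $12,042.4928
Total = $11,542.2112 + $7,432.7552 + $6,056.9808 + $12,042.4928 = $37,074.44

$37,074.44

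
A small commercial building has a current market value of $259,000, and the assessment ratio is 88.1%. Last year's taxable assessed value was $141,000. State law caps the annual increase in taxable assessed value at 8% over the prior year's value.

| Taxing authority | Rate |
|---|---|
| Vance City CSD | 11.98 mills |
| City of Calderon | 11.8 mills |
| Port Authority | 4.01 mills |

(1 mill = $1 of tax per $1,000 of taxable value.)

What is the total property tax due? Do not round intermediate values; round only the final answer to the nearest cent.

Uncapped assessed value = $259,000 × 0.881 = $228,179
Cap limit = $141,000 × 1.08 = $152,280
Taxable assessed value = min($228,179, $152,280) = $152,280 (cap binds)
Vance City CSD: $152,280 × 0.01198 = $1,824.3144
City of Calderon: $152,280 × 0.0118 = $1,796.904
Port Authority: $152,280 × 0.00401 = $610.6428
Total = $4,231.8612

$4,231.86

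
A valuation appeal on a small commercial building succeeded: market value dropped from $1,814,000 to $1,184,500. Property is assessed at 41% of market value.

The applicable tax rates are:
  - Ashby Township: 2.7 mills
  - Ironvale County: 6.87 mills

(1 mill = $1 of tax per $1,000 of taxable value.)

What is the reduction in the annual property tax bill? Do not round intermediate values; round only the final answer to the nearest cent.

$2,469.97

Old assessed value = $1,814,000 × 0.41 = $743,740
New assessed value = $1,184,500 × 0.41 = $485,645
Combined rate = 0.0027 + 0.00687 = 0.00957
Old tax = $743,740 × 0.00957 = $7,117.5918
New tax = $485,645 × 0.00957 = $4,647.62265
Reduction = $7,117.5918 − $4,647.62265 = $2,469.96915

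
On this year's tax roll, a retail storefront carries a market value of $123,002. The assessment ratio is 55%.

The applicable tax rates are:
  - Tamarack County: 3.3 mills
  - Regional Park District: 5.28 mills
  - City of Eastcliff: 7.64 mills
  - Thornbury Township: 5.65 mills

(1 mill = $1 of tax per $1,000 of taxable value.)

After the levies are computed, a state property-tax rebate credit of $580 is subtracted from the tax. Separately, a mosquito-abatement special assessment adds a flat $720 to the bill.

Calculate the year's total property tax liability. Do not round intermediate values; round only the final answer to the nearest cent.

$1,619.53

Assessed value = $123,002 × 0.55 = $67,651.1
Tamarack County: $67,651.1 × 0.0033 = $223.24863
Regional Park District: $67,651.1 × 0.00528 = $357.197808
City of Eastcliff: $67,651.1 × 0.00764 = $516.854404
Thornbury Township: $67,651.1 × 0.00565 = $382.228715
Levies subtotal = $1,479.529557
After credit = $1,479.529557 − $580 = $899.529557
Total = $899.529557 + $720 = $1,619.529557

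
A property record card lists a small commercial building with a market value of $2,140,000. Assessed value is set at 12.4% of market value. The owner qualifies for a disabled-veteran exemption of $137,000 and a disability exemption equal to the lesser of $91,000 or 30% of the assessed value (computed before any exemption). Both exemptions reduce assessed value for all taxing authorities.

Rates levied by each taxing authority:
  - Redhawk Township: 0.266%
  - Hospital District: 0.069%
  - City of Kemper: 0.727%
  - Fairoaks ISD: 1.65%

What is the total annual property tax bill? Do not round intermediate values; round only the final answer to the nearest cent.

$1,322.15

Assessed value = $2,140,000 × 0.124 = $265,360
Disability exemption = min($91,000, 30% × $265,360) = min($91,000, $79,608) = $79,608 (percentage binds)
Taxable value = $265,360 − $137,000 − $79,608 = $48,752
Redhawk Township: $48,752 × 0.00266 = $129.68032
Hospital District: $48,752 × 0.00069 = $33.63888
City of Kemper: $48,752 × 0.00727 = $354.42704
Fairoaks ISD: $48,752 × 0.0165 = $804.408
Total = $1,322.15424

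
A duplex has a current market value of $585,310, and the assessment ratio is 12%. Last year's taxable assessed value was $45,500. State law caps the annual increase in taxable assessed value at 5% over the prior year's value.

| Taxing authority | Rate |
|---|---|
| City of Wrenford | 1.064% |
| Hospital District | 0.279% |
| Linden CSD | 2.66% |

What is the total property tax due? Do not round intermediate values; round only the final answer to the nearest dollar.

Uncapped assessed value = $585,310 × 0.12 = $70,237.2
Cap limit = $45,500 × 1.05 = $47,775
Taxable assessed value = min($70,237.2, $47,775) = $47,775 (cap binds)
City of Wrenford: $47,775 × 0.01064 = $508.326
Hospital District: $47,775 × 0.00279 = $133.29225
Linden CSD: $47,775 × 0.0266 = $1,270.815
Total = $1,912.43325

$1,912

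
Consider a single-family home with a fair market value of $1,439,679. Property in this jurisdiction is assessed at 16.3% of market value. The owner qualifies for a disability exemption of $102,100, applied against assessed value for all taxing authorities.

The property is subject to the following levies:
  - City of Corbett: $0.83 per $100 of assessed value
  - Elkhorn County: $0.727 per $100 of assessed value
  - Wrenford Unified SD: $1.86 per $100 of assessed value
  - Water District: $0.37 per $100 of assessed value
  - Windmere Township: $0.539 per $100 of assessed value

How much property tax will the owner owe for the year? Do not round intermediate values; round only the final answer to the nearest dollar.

$5,735

Assessed value = $1,439,679 × 0.163 = $234,667.677
Taxable value = $234,667.677 − $102,100 = $132,567.677
City of Corbett: $132,567.677 × 0.0083 = $1,100.3117191
Elkhorn County: $132,567.677 × 0.00727 = $963.76701179
Wrenford Unified SD: $132,567.677 × 0.0186 = $2,465.7587922
Water District: $132,567.677 × 0.0037 = $490.5004049
Windmere Township: $132,567.677 × 0.00539 = $714.53977903
Total = $1,100.3117191 + $963.76701179 + $2,465.7587922 + $490.5004049 + $714.53977903 = $5,734.87770702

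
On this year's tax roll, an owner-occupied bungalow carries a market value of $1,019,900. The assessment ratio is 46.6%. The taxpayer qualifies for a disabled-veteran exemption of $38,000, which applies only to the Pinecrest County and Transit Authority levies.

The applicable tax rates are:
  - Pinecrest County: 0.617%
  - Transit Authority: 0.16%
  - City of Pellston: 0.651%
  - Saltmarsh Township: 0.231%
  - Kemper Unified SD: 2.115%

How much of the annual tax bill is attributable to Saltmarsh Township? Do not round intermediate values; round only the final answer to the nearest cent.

$1,097.88

Assessed value = $1,019,900 × 0.466 = $475,273.4
Saltmarsh Township taxable value = $475,273.4 (exemption does not apply)
Saltmarsh Township levy = $475,273.4 × 0.00231 = $1,097.881554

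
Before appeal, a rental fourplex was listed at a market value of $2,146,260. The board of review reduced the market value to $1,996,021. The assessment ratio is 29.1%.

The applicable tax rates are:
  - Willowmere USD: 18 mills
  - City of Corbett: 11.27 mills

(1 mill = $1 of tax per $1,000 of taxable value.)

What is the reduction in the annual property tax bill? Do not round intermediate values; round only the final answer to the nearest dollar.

Old assessed value = $2,146,260 × 0.291 = $624,561.66
New assessed value = $1,996,021 × 0.291 = $580,842.111
Combined rate = 0.018 + 0.01127 = 0.02927
Old tax = $624,561.66 × 0.02927 = $18,280.9197882
New tax = $580,842.111 × 0.02927 = $17,001.24858897
Reduction = $18,280.9197882 − $17,001.24858897 = $1,279.67119923

$1,280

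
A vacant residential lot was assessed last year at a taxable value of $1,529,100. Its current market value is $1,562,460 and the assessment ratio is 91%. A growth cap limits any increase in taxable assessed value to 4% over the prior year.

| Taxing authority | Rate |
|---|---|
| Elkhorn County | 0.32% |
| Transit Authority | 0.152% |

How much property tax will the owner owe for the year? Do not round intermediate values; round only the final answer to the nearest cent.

$6,711.08

Uncapped assessed value = $1,562,460 × 0.91 = $1,421,838.6
Cap limit = $1,529,100 × 1.04 = $1,590,264
Taxable assessed value = min($1,421,838.6, $1,590,264) = $1,421,838.6 (cap does not bind)
Elkhorn County: $1,421,838.6 × 0.0032 = $4,549.88352
Transit Authority: $1,421,838.6 × 0.00152 = $2,161.194672
Total = $6,711.078192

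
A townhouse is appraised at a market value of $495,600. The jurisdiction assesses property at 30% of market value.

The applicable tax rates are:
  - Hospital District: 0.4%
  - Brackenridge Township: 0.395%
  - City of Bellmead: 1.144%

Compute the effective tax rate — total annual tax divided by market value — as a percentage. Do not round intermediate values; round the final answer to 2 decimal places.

0.58%

Assessed value = $495,600 × 0.3 = $148,680
Hospital District: $148,680 × 0.004 = $594.72
Brackenridge Township: $148,680 × 0.00395 = $587.286
City of Bellmead: $148,680 × 0.01144 = $1,700.8992
Total tax = $2,882.9052
Effective rate = $2,882.9052 ÷ $495,600 = 0.58% of market value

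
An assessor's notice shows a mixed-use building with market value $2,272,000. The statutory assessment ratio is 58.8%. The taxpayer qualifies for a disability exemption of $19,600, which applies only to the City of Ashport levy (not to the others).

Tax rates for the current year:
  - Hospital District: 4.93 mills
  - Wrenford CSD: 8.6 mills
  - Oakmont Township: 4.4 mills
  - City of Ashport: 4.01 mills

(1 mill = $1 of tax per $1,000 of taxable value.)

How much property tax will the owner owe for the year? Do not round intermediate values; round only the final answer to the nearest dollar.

$29,232

Assessed value = $2,272,000 × 0.588 = $1,335,936
Hospital District: $1,335,936 × 0.00493 = $6,586.16448
Wrenford CSD: $1,335,936 × 0.0086 = $11,489.0496
Oakmont Township: $1,335,936 × 0.0044 = $5,878.1184
City of Ashport: ($1,335,936 − $19,600) × 0.00401 = $1,316,336 × 0.00401 = $5,278.50736
Total = $29,231.83984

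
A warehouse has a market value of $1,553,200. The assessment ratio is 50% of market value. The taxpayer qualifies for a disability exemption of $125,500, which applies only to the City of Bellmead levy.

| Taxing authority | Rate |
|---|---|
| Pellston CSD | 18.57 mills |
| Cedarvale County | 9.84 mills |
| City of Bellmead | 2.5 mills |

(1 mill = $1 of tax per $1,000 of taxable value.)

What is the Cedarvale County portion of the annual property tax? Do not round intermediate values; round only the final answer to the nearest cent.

$7,641.74

Assessed value = $1,553,200 × 0.5 = $776,600
Cedarvale County taxable value = $776,600 (exemption does not apply)
Cedarvale County levy = $776,600 × 0.00984 = $7,641.744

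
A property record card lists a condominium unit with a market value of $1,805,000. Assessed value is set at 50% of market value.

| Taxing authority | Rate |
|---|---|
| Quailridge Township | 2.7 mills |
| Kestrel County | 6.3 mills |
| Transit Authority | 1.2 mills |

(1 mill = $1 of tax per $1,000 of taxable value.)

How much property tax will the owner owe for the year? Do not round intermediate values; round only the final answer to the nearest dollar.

$9,206

Assessed value = $1,805,000 × 0.5 = $902,500
Quailridge Township: $902,500 × 0.0027 = $2,436.75
Kestrel County: $902,500 × 0.0063 = $5,685.75
Transit Authority: $902,500 × 0.0012 = $1,083
Total = $2,436.75 + $5,685.75 + $1,083 = $9,205.5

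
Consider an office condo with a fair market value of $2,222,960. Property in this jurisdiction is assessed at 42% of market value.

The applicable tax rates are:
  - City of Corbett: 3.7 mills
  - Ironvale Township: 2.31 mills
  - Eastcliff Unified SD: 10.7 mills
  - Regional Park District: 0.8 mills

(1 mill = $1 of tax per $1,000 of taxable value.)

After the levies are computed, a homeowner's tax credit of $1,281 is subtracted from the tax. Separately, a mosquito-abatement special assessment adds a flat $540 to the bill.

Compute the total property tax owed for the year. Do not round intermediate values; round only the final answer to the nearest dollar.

Assessed value = $2,222,960 × 0.42 = $933,643.2
City of Corbett: $933,643.2 × 0.0037 = $3,454.47984
Ironvale Township: $933,643.2 × 0.00231 = $2,156.715792
Eastcliff Unified SD: $933,643.2 × 0.0107 = $9,989.98224
Regional Park District: $933,643.2 × 0.0008 = $746.91456
Levies subtotal = $16,348.092432
After credit = $16,348.092432 − $1,281 = $15,067.092432
Total = $15,067.092432 + $540 = $15,607.092432

$15,607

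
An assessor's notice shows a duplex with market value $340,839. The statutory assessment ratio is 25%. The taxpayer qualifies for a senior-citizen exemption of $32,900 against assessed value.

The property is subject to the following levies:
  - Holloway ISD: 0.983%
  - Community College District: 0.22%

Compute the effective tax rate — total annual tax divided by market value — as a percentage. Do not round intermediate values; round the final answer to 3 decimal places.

0.185%

Assessed value = $340,839 × 0.25 = $85,209.75
Taxable value = $85,209.75 − $32,900 = $52,309.75
Holloway ISD: $52,309.75 × 0.00983 = $514.2048425
Community College District: $52,309.75 × 0.0022 = $115.08145
Total tax = $629.2862925
Effective rate = $629.2862925 ÷ $340,839 = 0.185% of market value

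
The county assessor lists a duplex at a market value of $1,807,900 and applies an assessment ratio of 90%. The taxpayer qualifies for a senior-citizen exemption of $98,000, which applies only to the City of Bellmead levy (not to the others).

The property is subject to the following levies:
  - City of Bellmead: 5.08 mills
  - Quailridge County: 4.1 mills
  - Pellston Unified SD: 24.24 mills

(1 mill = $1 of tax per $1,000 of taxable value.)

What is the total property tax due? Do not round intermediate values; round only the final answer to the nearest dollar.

Assessed value = $1,807,900 × 0.9 = $1,627,110
City of Bellmead: ($1,627,110 − $98,000) × 0.00508 = $1,529,110 × 0.00508 = $7,767.8788
Quailridge County: $1,627,110 × 0.0041 = $6,671.151
Pellston Unified SD: $1,627,110 × 0.02424 = $39,441.1464
Total = $53,880.1762

$53,880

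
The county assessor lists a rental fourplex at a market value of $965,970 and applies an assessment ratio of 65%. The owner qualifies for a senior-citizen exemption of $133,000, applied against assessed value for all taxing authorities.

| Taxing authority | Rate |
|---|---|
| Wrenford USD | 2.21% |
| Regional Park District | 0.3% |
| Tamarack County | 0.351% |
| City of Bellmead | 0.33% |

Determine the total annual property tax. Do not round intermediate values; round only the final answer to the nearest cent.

$15,791.64

Assessed value = $965,970 × 0.65 = $627,880.5
Taxable value = $627,880.5 − $133,000 = $494,880.5
Wrenford USD: $494,880.5 × 0.0221 = $10,936.85905
Regional Park District: $494,880.5 × 0.003 = $1,484.6415
Tamarack County: $494,880.5 × 0.00351 = $1,737.030555
City of Bellmead: $494,880.5 × 0.0033 = $1,633.10565
Total = $10,936.85905 + $1,484.6415 + $1,737.030555 + $1,633.10565 = $15,791.636755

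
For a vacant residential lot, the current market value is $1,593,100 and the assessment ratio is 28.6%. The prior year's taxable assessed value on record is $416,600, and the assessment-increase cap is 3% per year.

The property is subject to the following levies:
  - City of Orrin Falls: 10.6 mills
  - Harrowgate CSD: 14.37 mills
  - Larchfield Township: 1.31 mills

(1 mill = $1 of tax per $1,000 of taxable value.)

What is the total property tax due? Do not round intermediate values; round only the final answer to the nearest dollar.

Uncapped assessed value = $1,593,100 × 0.286 = $455,626.6
Cap limit = $416,600 × 1.03 = $429,098
Taxable assessed value = min($455,626.6, $429,098) = $429,098 (cap binds)
City of Orrin Falls: $429,098 × 0.0106 = $4,548.4388
Harrowgate CSD: $429,098 × 0.01437 = $6,166.13826
Larchfield Township: $429,098 × 0.00131 = $562.11838
Total = $11,276.69544

$11,277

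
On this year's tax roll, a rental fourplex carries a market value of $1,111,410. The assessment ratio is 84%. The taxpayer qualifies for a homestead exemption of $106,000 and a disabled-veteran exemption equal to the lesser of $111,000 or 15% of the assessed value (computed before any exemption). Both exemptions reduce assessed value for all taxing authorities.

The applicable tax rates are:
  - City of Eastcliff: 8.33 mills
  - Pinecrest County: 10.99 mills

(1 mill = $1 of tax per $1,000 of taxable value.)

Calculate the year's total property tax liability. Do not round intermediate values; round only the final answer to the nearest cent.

$13,844.41

Assessed value = $1,111,410 × 0.84 = $933,584.4
Disabled-veteran exemption = min($111,000, 15% × $933,584.4) = min($111,000, $140,037.66) = $111,000 (dollar cap binds)
Taxable value = $933,584.4 − $106,000 − $111,000 = $716,584.4
City of Eastcliff: $716,584.4 × 0.00833 = $5,969.148052
Pinecrest County: $716,584.4 × 0.01099 = $7,875.262556
Total = $13,844.410608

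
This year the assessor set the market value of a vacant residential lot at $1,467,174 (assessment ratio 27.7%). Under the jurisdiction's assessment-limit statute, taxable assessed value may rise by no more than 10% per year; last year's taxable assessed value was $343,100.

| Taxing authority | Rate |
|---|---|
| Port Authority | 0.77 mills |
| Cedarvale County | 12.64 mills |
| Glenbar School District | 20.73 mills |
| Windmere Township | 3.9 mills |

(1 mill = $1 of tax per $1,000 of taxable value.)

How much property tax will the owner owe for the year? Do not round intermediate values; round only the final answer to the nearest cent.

$14,356.68

Uncapped assessed value = $1,467,174 × 0.277 = $406,407.198
Cap limit = $343,100 × 1.1 = $377,410
Taxable assessed value = min($406,407.198, $377,410) = $377,410 (cap binds)
Port Authority: $377,410 × 0.00077 = $290.6057
Cedarvale County: $377,410 × 0.01264 = $4,770.4624
Glenbar School District: $377,410 × 0.02073 = $7,823.7093
Windmere Township: $377,410 × 0.0039 = $1,471.899
Total = $14,356.6764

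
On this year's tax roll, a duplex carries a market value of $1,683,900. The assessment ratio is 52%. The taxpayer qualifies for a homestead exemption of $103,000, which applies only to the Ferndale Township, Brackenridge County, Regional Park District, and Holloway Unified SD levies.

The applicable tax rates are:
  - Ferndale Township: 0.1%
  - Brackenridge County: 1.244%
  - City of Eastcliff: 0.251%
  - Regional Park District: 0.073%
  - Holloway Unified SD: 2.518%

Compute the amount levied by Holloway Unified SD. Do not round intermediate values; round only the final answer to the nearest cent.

$19,454.77

Assessed value = $1,683,900 × 0.52 = $875,628
Holloway Unified SD taxable value = $875,628 − $103,000 = $772,628
Holloway Unified SD levy = $772,628 × 0.02518 = $19,454.77304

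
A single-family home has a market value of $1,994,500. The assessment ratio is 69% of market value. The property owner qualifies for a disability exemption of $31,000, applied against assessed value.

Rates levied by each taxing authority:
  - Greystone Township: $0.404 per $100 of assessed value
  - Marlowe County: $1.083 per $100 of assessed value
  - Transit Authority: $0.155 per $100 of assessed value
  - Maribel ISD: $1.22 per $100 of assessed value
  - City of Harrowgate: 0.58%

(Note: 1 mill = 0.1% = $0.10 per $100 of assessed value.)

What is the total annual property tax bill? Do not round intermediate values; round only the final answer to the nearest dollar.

Assessed value = $1,994,500 × 0.69 = $1,376,205
Taxable value = $1,376,205 − $31,000 = $1,345,205
Greystone Township: $1,345,205 × 0.00404 = $5,434.6282
Marlowe County: $1,345,205 × 0.01083 = $14,568.57015
Transit Authority: $1,345,205 × 0.00155 = $2,085.06775
Maribel ISD: $1,345,205 × 0.0122 = $16,411.501
City of Harrowgate: $1,345,205 × 0.0058 = $7,802.189
Total = $46,301.9561

$46,302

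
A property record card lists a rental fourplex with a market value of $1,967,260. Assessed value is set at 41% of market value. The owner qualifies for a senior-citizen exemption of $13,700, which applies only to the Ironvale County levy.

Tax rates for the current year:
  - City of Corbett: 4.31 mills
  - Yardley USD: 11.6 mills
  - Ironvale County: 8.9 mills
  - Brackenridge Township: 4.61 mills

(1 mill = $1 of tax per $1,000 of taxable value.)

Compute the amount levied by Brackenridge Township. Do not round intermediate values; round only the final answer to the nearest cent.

Assessed value = $1,967,260 × 0.41 = $806,576.6
Brackenridge Township taxable value = $806,576.6 (exemption does not apply)
Brackenridge Township levy = $806,576.6 × 0.00461 = $3,718.318126

$3,718.32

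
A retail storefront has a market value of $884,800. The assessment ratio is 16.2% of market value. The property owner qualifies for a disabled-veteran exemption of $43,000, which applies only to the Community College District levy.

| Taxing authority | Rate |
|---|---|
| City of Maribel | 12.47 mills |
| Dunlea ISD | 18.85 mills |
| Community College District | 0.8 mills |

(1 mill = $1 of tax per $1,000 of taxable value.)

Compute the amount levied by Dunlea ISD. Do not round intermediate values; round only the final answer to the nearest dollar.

$2,702

Assessed value = $884,800 × 0.162 = $143,337.6
Dunlea ISD taxable value = $143,337.6 (exemption does not apply)
Dunlea ISD levy = $143,337.6 × 0.01885 = $2,701.91376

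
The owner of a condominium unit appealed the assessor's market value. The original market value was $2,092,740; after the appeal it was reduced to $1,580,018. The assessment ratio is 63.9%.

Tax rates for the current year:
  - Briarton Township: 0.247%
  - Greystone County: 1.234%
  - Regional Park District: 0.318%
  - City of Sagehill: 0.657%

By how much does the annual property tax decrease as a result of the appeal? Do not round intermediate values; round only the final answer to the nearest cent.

$8,046.58

Old assessed value = $2,092,740 × 0.639 = $1,337,260.86
New assessed value = $1,580,018 × 0.639 = $1,009,631.502
Combined rate = 0.00247 + 0.01234 + 0.00318 + 0.00657 = 0.02456
Old tax = $1,337,260.86 × 0.02456 = $32,843.1267216
New tax = $1,009,631.502 × 0.02456 = $24,796.54968912
Reduction = $32,843.1267216 − $24,796.54968912 = $8,046.57703248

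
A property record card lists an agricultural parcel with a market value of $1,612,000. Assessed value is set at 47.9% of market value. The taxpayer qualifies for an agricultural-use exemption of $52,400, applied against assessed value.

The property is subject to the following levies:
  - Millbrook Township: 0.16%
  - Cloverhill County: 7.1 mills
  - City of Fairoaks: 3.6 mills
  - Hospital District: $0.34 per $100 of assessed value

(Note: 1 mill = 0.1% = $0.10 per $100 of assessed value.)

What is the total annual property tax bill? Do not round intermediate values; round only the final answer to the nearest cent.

$11,300.04

Assessed value = $1,612,000 × 0.479 = $772,148
Taxable value = $772,148 − $52,400 = $719,748
Millbrook Township: $719,748 × 0.0016 = $1,151.5968
Cloverhill County: $719,748 × 0.0071 = $5,110.2108
City of Fairoaks: $719,748 × 0.0036 = $2,591.0928
Hospital District: $719,748 × 0.0034 = $2,447.1432
Total = $11,300.0436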